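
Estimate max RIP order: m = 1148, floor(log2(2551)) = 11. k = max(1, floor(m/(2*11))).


floor(log2(2551)) = 11.
2*11 = 22.
m/(2*floor(log2(n))) = 1148/22 ≈ 52.1818.
floor = 52.
k = max(1, 52) = 52.

52


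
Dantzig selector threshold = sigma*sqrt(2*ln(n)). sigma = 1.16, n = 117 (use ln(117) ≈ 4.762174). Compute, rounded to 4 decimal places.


ln(117) ≈ 4.762174.
2*ln(n) ≈ 9.524348.
sqrt(2*ln(n)) ≈ sqrt(9.524348) ≈ 3.086154.
threshold ≈ 1.16*3.086154 = 3.57993864 ≈ 3.5799.

3.5799


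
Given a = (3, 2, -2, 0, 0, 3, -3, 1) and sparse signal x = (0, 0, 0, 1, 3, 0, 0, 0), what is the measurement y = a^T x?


Non-zero terms: ['0*1', '0*3']
Products: [0, 0]
y = sum = 0.

0


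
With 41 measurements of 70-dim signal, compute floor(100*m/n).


100*m/n = 100*41/70 ≈ 58.5714.
floor = 58.

58


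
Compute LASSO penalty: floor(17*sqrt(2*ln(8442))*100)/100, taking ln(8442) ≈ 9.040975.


ln(8442) ≈ 9.040975.
2*ln(n) ≈ 18.08195.
sqrt(2*ln(n)) ≈ sqrt(18.08195) ≈ 4.252288.
lambda ≈ 17*4.252288 = 72.288896.
floor(lambda*100)/100 = 72.28.

72.28


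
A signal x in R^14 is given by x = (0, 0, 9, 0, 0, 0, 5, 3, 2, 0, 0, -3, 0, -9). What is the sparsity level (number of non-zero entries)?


Non-zero positions: [2, 6, 7, 8, 11, 13].
Sparsity = 6.

6


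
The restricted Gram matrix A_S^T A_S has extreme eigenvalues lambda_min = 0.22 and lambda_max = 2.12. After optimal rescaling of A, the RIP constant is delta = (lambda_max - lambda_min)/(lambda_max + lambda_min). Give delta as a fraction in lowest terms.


lambda_max - lambda_min = 2.12 - 0.22 = 1.90.
lambda_max + lambda_min = 2.12 + 0.22 = 2.34.
delta = 1.90/2.34 = 190/234 = 95/117.

95/117


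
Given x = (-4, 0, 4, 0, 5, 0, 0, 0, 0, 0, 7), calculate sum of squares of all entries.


Non-zero entries: [(0, -4), (2, 4), (4, 5), (10, 7)]
Squares: [16, 16, 25, 49]
||x||_2^2 = sum = 106.

106


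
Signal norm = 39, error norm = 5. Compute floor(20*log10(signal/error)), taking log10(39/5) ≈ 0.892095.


||x||/||e|| = 39/5.
log10(39/5) ≈ 0.892095.
20*log10(||x||/||e||) ≈ 20*0.892095 = 17.8419.
floor(17.8419) = 17.

17


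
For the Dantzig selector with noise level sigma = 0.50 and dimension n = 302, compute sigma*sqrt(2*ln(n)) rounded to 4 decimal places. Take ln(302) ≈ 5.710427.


ln(302) ≈ 5.710427.
2*ln(n) ≈ 11.420854.
sqrt(2*ln(n)) ≈ sqrt(11.420854) ≈ 3.379475.
threshold ≈ 0.50*3.379475 = 1.6897375 ≈ 1.6897.

1.6897


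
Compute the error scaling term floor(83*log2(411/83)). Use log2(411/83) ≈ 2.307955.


log2(n/k) = log2(411/83) ≈ 2.307955.
k*log2(n/k) ≈ 83*2.307955 = 191.560265.
floor(191.560265) = 191.

191


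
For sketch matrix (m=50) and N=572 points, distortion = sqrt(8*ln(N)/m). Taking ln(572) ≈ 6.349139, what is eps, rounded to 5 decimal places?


ln(572) ≈ 6.349139.
8*ln(N)/m ≈ 8*6.349139/50 ≈ 1.01586224.
eps = sqrt(1.01586224) ≈ 1.0078999 ≈ 1.00790.

1.00790


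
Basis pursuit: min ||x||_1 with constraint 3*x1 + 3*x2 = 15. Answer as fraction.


Axis intercepts:
  x1 = 5, x2 = 0: L1 = 5
  x1 = 0, x2 = 5: L1 = 5
x* = (5, 0)
||x*||_1 = 5.

5


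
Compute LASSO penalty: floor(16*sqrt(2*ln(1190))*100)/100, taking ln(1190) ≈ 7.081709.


ln(1190) ≈ 7.081709.
2*ln(n) ≈ 14.163418.
sqrt(2*ln(n)) ≈ sqrt(14.163418) ≈ 3.763432.
lambda ≈ 16*3.763432 = 60.214912.
floor(lambda*100)/100 = 60.21.

60.21


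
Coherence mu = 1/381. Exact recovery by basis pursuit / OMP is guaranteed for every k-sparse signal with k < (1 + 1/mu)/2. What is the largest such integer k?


1/mu = 381.
1 + 1/mu = 382.
(1 + 1/mu)/2 = 191 is an integer and the inequality is strict, so k_max = 191 - 1 = 190.

190


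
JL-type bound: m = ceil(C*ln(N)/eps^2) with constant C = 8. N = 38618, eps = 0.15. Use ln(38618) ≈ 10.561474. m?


ln(38618) ≈ 10.561474.
eps^2 = 0.15^2 = 0.0225.
C*ln(N)/eps^2 ≈ 8*10.561474/0.0225 ≈ 3755.1908.
m = ceil(3755.1908) = 3756.

3756


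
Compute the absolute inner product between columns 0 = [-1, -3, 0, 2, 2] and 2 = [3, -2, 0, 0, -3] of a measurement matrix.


Inner product: -1*3 + -3*-2 + 0*0 + 2*0 + 2*-3
Products: [-3, 6, 0, 0, -6]
Sum = -3.
|dot| = 3.

3


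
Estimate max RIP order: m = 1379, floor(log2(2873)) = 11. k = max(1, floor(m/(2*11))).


floor(log2(2873)) = 11.
2*11 = 22.
m/(2*floor(log2(n))) = 1379/22 ≈ 62.6818.
floor = 62.
k = max(1, 62) = 62.

62


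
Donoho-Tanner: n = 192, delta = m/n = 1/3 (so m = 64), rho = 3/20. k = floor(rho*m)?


m = 1/3*192 = 64.
rho = 3/20.
rho*m = 3/20*64 = 9.6.
k = floor(9.6) = 9.

9


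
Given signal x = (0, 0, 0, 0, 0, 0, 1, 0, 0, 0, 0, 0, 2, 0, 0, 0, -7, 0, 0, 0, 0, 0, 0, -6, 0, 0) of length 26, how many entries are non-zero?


Non-zero positions: [6, 12, 16, 23].
Sparsity = 4.

4


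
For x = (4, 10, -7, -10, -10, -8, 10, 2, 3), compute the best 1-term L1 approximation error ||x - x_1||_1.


Sorted |x_i| descending: [10, 10, 10, 10, 8, 7, 4, 3, 2]
Keep top 1: [10]
Tail entries: [10, 10, 10, 8, 7, 4, 3, 2]
L1 error = sum of tail = 54.

54


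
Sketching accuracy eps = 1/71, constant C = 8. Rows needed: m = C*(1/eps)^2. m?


1/eps = 71.
(1/eps)^2 = 5041.
m = 8*5041 = 40328.

40328


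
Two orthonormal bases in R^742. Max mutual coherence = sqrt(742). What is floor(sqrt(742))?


27^2 = 729 <= 742 < 784 = 28^2, so 27 <= sqrt(742) < 28.
floor(sqrt(742)) = 27.

27


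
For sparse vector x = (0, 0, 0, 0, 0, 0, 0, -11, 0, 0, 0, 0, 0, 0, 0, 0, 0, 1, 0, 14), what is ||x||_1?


Non-zero entries: [(7, -11), (17, 1), (19, 14)]
Absolute values: [11, 1, 14]
||x||_1 = sum = 26.

26


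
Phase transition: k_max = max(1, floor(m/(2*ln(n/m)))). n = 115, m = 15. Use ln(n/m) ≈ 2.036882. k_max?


n/m = 115/15 = 23/3.
ln(n/m) ≈ 2.036882.
2*ln(n/m) ≈ 4.073764.
m/(2*ln(n/m)) ≈ 15/4.073764 ≈ 3.6821.
floor = 3.
k_max = max(1, 3) = 3.

3


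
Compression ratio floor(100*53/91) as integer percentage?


100*m/n = 100*53/91 ≈ 58.2418.
floor = 58.

58


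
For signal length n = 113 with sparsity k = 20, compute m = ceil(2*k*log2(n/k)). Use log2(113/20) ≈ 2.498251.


log2(n/k) = log2(113/20) ≈ 2.498251.
2*k*log2(n/k) ≈ 2*20*2.498251 = 99.93004.
m = ceil(99.93004) = 100.

100


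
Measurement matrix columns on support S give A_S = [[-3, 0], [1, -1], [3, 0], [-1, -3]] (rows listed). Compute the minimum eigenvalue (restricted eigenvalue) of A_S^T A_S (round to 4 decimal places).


A_S^T A_S = [[20, 2], [2, 10]].
trace = 30.
det = 196.
disc = trace^2 - 4*det = 900 - 4*196 = 116.
sqrt(116) ≈ 10.770330.
lam_min = (30 - sqrt(116))/2 ≈ (30 - 10.770330)/2 = 9.614835 ≈ 9.6148.

9.6148


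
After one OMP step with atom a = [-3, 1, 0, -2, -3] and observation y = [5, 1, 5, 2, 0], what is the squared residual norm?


a^T a = 23.
a^T y = -18.
coeff = -18/23 = -18/23.
||r||^2 = 941/23.

941/23


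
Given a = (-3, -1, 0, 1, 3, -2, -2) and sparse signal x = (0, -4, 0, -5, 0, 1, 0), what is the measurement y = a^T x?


Non-zero terms: ['-1*-4', '1*-5', '-2*1']
Products: [4, -5, -2]
y = sum = -3.

-3


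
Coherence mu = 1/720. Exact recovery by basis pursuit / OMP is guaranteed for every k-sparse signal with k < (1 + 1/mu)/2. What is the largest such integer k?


1/mu = 720.
1 + 1/mu = 721.
(1 + 1/mu)/2 = 360.5 is not an integer, so k_max = floor(360.5) = 360.

360


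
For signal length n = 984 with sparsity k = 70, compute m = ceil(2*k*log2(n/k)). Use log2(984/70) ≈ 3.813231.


log2(n/k) = log2(984/70) ≈ 3.813231.
2*k*log2(n/k) ≈ 2*70*3.813231 = 533.85234.
m = ceil(533.85234) = 534.

534


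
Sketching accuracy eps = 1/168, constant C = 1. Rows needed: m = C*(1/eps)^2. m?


1/eps = 168.
(1/eps)^2 = 28224.
m = 1*28224 = 28224.

28224


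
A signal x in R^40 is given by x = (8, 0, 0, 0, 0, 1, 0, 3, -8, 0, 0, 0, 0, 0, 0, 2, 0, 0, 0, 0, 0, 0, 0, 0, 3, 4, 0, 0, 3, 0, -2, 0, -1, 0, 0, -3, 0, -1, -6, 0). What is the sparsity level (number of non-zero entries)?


Non-zero positions: [0, 5, 7, 8, 15, 24, 25, 28, 30, 32, 35, 37, 38].
Sparsity = 13.

13


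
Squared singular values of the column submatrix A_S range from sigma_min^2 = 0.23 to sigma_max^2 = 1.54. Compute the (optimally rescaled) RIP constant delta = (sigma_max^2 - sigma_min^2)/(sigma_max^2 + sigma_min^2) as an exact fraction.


lambda_max - lambda_min = 1.54 - 0.23 = 1.31.
lambda_max + lambda_min = 1.54 + 0.23 = 1.77.
delta = 1.31/1.77 = 131/177.

131/177


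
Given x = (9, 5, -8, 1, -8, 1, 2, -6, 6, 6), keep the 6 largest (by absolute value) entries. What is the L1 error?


Sorted |x_i| descending: [9, 8, 8, 6, 6, 6, 5, 2, 1, 1]
Keep top 6: [9, 8, 8, 6, 6, 6]
Tail entries: [5, 2, 1, 1]
L1 error = sum of tail = 9.

9


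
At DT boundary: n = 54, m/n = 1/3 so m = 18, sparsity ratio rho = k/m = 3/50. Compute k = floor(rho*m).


m = 1/3*54 = 18.
rho = 3/50.
rho*m = 3/50*18 = 1.08.
k = floor(1.08) = 1.

1


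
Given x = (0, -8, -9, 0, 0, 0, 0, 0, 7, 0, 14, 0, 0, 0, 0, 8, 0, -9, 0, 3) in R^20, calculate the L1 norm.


Non-zero entries: [(1, -8), (2, -9), (8, 7), (10, 14), (15, 8), (17, -9), (19, 3)]
Absolute values: [8, 9, 7, 14, 8, 9, 3]
||x||_1 = sum = 58.

58


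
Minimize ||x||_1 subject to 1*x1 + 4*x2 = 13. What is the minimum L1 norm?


Axis intercepts:
  x1 = 13, x2 = 0: L1 = 13
  x1 = 0, x2 = 13/4: L1 = 13/4
x* = (0, 13/4)
||x*||_1 = 13/4.

13/4


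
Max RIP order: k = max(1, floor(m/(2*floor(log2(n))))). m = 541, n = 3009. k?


floor(log2(3009)) = 11.
2*11 = 22.
m/(2*floor(log2(n))) = 541/22 ≈ 24.5909.
floor = 24.
k = max(1, 24) = 24.

24


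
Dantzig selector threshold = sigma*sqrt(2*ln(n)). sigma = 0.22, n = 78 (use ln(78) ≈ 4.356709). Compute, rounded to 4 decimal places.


ln(78) ≈ 4.356709.
2*ln(n) ≈ 8.713418.
sqrt(2*ln(n)) ≈ sqrt(8.713418) ≈ 2.95185.
threshold ≈ 0.22*2.95185 = 0.649407 ≈ 0.6494.

0.6494


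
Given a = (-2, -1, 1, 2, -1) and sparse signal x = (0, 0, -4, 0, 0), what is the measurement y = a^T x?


Non-zero terms: ['1*-4']
Products: [-4]
y = sum = -4.

-4


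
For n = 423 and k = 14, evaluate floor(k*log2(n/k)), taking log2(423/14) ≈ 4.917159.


log2(n/k) = log2(423/14) ≈ 4.917159.
k*log2(n/k) ≈ 14*4.917159 = 68.840226.
floor(68.840226) = 68.

68


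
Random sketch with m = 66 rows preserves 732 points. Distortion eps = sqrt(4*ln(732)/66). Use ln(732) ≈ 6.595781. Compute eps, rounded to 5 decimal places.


ln(732) ≈ 6.595781.
4*ln(N)/m ≈ 4*6.595781/66 ≈ 0.3997443.
eps = sqrt(0.3997443) ≈ 0.6322534 ≈ 0.63225.

0.63225


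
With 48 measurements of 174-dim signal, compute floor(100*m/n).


100*m/n = 100*48/174 ≈ 27.5862.
floor = 27.

27


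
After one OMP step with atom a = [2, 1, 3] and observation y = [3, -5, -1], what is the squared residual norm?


a^T a = 14.
a^T y = -2.
coeff = -2/14 = -1/7.
||r||^2 = 243/7.

243/7


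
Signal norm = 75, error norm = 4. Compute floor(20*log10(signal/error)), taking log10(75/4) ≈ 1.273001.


||x||/||e|| = 75/4.
log10(75/4) ≈ 1.273001.
20*log10(||x||/||e||) ≈ 20*1.273001 = 25.46002.
floor(25.46002) = 25.

25


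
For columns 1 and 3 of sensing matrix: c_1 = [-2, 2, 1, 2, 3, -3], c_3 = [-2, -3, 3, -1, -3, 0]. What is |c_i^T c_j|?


Inner product: -2*-2 + 2*-3 + 1*3 + 2*-1 + 3*-3 + -3*0
Products: [4, -6, 3, -2, -9, 0]
Sum = -10.
|dot| = 10.

10


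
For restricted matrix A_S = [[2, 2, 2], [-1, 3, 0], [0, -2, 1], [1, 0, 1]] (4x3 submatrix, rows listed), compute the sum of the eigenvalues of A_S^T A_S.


Sum of eigenvalues of A_S^T A_S = trace(A_S^T A_S) = sum of squared column norms of A_S.
A_S^T A_S diagonal: [6, 17, 6].
trace = 6 + 17 + 6 = 29.

29


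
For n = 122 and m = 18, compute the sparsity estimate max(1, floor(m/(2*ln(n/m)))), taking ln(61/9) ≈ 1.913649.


n/m = 122/18 = 61/9.
ln(n/m) ≈ 1.913649.
2*ln(n/m) ≈ 3.827298.
m/(2*ln(n/m)) ≈ 18/3.827298 ≈ 4.7031.
floor = 4.
k_max = max(1, 4) = 4.

4


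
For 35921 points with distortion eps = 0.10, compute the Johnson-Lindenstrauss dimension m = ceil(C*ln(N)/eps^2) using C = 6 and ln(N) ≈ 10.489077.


ln(35921) ≈ 10.489077.
eps^2 = 0.10^2 = 0.01.
C*ln(N)/eps^2 ≈ 6*10.489077/0.01 ≈ 6293.4462.
m = ceil(6293.4462) = 6294.

6294


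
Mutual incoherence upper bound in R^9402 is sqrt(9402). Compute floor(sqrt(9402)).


96^2 = 9216 <= 9402 < 9409 = 97^2, so 96 <= sqrt(9402) < 97.
floor(sqrt(9402)) = 96.

96


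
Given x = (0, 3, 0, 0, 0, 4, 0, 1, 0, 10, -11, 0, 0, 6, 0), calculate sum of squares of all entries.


Non-zero entries: [(1, 3), (5, 4), (7, 1), (9, 10), (10, -11), (13, 6)]
Squares: [9, 16, 1, 100, 121, 36]
||x||_2^2 = sum = 283.

283


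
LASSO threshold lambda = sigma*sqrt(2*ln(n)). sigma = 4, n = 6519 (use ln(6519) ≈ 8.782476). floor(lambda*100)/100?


ln(6519) ≈ 8.782476.
2*ln(n) ≈ 17.564952.
sqrt(2*ln(n)) ≈ sqrt(17.564952) ≈ 4.191056.
lambda ≈ 4*4.191056 = 16.764224.
floor(lambda*100)/100 = 16.76.

16.76


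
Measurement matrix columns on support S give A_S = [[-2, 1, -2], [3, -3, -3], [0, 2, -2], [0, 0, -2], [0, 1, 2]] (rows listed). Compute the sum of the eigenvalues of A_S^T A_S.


Sum of eigenvalues of A_S^T A_S = trace(A_S^T A_S) = sum of squared column norms of A_S.
A_S^T A_S diagonal: [13, 15, 25].
trace = 13 + 15 + 25 = 53.

53


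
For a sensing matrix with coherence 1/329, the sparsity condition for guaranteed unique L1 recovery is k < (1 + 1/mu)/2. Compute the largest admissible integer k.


1/mu = 329.
1 + 1/mu = 330.
(1 + 1/mu)/2 = 165 is an integer and the inequality is strict, so k_max = 165 - 1 = 164.

164


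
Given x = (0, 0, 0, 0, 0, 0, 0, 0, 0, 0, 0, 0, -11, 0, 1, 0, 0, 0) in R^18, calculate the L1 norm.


Non-zero entries: [(12, -11), (14, 1)]
Absolute values: [11, 1]
||x||_1 = sum = 12.

12


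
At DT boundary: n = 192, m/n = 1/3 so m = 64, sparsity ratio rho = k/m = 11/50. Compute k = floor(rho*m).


m = 1/3*192 = 64.
rho = 11/50.
rho*m = 11/50*64 = 14.08.
k = floor(14.08) = 14.

14


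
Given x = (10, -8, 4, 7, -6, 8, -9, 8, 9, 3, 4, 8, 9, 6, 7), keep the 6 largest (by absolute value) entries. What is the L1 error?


Sorted |x_i| descending: [10, 9, 9, 9, 8, 8, 8, 8, 7, 7, 6, 6, 4, 4, 3]
Keep top 6: [10, 9, 9, 9, 8, 8]
Tail entries: [8, 8, 7, 7, 6, 6, 4, 4, 3]
L1 error = sum of tail = 53.

53


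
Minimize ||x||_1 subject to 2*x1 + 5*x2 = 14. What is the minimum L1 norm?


Axis intercepts:
  x1 = 7, x2 = 0: L1 = 7
  x1 = 0, x2 = 14/5: L1 = 14/5
x* = (0, 14/5)
||x*||_1 = 14/5.

14/5


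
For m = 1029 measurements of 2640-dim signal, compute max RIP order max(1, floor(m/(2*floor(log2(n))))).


floor(log2(2640)) = 11.
2*11 = 22.
m/(2*floor(log2(n))) = 1029/22 ≈ 46.7727.
floor = 46.
k = max(1, 46) = 46.

46


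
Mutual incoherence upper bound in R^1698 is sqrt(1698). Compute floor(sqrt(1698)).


41^2 = 1681 <= 1698 < 1764 = 42^2, so 41 <= sqrt(1698) < 42.
floor(sqrt(1698)) = 41.

41


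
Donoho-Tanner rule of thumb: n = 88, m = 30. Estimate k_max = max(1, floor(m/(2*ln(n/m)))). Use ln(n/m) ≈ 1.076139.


n/m = 88/30 = 44/15.
ln(n/m) ≈ 1.076139.
2*ln(n/m) ≈ 2.152278.
m/(2*ln(n/m)) ≈ 30/2.152278 ≈ 13.9387.
floor = 13.
k_max = max(1, 13) = 13.

13


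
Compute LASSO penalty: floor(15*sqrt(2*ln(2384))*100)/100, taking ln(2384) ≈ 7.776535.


ln(2384) ≈ 7.776535.
2*ln(n) ≈ 15.55307.
sqrt(2*ln(n)) ≈ sqrt(15.55307) ≈ 3.943738.
lambda ≈ 15*3.943738 = 59.15607.
floor(lambda*100)/100 = 59.15.

59.15


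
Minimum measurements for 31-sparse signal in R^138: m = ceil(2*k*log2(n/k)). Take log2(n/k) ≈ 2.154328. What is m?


log2(n/k) = log2(138/31) ≈ 2.154328.
2*k*log2(n/k) ≈ 2*31*2.154328 = 133.568336.
m = ceil(133.568336) = 134.

134


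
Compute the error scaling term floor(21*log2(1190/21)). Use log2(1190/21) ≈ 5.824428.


log2(n/k) = log2(1190/21) ≈ 5.824428.
k*log2(n/k) ≈ 21*5.824428 = 122.312988.
floor(122.312988) = 122.

122


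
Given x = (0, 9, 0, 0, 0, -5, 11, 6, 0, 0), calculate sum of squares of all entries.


Non-zero entries: [(1, 9), (5, -5), (6, 11), (7, 6)]
Squares: [81, 25, 121, 36]
||x||_2^2 = sum = 263.

263


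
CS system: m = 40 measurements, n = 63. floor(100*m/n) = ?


100*m/n = 100*40/63 ≈ 63.4921.
floor = 63.

63


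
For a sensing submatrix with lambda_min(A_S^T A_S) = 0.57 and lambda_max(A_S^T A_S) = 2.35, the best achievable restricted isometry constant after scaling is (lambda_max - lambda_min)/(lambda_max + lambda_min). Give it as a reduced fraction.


lambda_max - lambda_min = 2.35 - 0.57 = 1.78.
lambda_max + lambda_min = 2.35 + 0.57 = 2.92.
delta = 1.78/2.92 = 178/292 = 89/146.

89/146


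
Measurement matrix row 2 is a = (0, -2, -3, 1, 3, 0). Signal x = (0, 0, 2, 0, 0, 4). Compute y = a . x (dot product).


Non-zero terms: ['-3*2', '0*4']
Products: [-6, 0]
y = sum = -6.

-6


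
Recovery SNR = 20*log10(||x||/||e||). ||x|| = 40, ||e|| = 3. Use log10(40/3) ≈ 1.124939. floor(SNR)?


||x||/||e|| = 40/3.
log10(40/3) ≈ 1.124939.
20*log10(||x||/||e||) ≈ 20*1.124939 = 22.49878.
floor(22.49878) = 22.

22


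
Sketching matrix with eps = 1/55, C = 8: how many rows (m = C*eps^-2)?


1/eps = 55.
(1/eps)^2 = 3025.
m = 8*3025 = 24200.

24200


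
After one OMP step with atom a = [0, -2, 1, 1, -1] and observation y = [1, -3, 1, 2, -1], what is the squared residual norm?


a^T a = 7.
a^T y = 10.
coeff = 10/7 = 10/7.
||r||^2 = 12/7.

12/7


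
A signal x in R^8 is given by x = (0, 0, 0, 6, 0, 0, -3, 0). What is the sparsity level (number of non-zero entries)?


Non-zero positions: [3, 6].
Sparsity = 2.

2


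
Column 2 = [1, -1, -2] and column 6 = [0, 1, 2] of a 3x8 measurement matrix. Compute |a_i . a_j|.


Inner product: 1*0 + -1*1 + -2*2
Products: [0, -1, -4]
Sum = -5.
|dot| = 5.

5


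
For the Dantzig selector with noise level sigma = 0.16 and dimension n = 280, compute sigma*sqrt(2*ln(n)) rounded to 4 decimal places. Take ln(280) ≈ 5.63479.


ln(280) ≈ 5.63479.
2*ln(n) ≈ 11.26958.
sqrt(2*ln(n)) ≈ sqrt(11.26958) ≈ 3.35702.
threshold ≈ 0.16*3.35702 = 0.5371232 ≈ 0.5371.

0.5371


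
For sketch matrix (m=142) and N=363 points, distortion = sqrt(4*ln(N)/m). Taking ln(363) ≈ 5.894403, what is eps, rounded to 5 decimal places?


ln(363) ≈ 5.894403.
4*ln(N)/m ≈ 4*5.894403/142 ≈ 0.16603952.
eps = sqrt(0.16603952) ≈ 0.4074795 ≈ 0.40748.

0.40748


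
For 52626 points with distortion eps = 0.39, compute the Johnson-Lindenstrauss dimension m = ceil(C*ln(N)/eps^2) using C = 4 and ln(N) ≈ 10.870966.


ln(52626) ≈ 10.870966.
eps^2 = 0.39^2 = 0.1521.
C*ln(N)/eps^2 ≈ 4*10.870966/0.1521 ≈ 285.89.
m = ceil(285.89) = 286.

286


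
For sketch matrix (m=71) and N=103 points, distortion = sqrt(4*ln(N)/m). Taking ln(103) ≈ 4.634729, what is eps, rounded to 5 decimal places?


ln(103) ≈ 4.634729.
4*ln(N)/m ≈ 4*4.634729/71 ≈ 0.26111149.
eps = sqrt(0.26111149) ≈ 0.5109907 ≈ 0.51099.

0.51099


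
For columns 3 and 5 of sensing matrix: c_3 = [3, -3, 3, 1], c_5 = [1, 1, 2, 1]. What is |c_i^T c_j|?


Inner product: 3*1 + -3*1 + 3*2 + 1*1
Products: [3, -3, 6, 1]
Sum = 7.
|dot| = 7.

7


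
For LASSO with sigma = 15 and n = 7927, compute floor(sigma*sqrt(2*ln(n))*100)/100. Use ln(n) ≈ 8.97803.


ln(7927) ≈ 8.97803.
2*ln(n) ≈ 17.95606.
sqrt(2*ln(n)) ≈ sqrt(17.95606) ≈ 4.237459.
lambda ≈ 15*4.237459 = 63.561885.
floor(lambda*100)/100 = 63.56.

63.56


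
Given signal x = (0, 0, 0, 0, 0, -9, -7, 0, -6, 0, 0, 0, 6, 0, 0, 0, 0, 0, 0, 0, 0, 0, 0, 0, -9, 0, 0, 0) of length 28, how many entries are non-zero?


Non-zero positions: [5, 6, 8, 12, 24].
Sparsity = 5.

5


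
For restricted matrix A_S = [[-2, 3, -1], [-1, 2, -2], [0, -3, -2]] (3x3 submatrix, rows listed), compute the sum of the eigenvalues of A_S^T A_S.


Sum of eigenvalues of A_S^T A_S = trace(A_S^T A_S) = sum of squared column norms of A_S.
A_S^T A_S diagonal: [5, 22, 9].
trace = 5 + 22 + 9 = 36.

36


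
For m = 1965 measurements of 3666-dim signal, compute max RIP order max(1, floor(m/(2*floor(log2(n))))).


floor(log2(3666)) = 11.
2*11 = 22.
m/(2*floor(log2(n))) = 1965/22 ≈ 89.3182.
floor = 89.
k = max(1, 89) = 89.

89


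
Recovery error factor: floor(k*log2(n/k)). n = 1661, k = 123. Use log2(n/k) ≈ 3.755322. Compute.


log2(n/k) = log2(1661/123) ≈ 3.755322.
k*log2(n/k) ≈ 123*3.755322 = 461.904606.
floor(461.904606) = 461.

461


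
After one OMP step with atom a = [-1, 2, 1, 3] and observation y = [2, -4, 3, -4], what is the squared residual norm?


a^T a = 15.
a^T y = -19.
coeff = -19/15 = -19/15.
||r||^2 = 314/15.

314/15


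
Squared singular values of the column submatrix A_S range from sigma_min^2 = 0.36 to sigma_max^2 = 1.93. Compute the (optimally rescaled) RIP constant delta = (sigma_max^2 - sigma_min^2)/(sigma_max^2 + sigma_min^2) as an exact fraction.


lambda_max - lambda_min = 1.93 - 0.36 = 1.57.
lambda_max + lambda_min = 1.93 + 0.36 = 2.29.
delta = 1.57/2.29 = 157/229.

157/229


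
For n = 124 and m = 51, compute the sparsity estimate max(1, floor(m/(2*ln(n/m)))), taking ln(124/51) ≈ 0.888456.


n/m = 124/51.
ln(n/m) ≈ 0.888456.
2*ln(n/m) ≈ 1.776912.
m/(2*ln(n/m)) ≈ 51/1.776912 ≈ 28.7015.
floor = 28.
k_max = max(1, 28) = 28.

28


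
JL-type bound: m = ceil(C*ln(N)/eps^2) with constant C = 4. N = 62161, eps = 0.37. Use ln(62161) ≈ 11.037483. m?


ln(62161) ≈ 11.037483.
eps^2 = 0.37^2 = 0.1369.
C*ln(N)/eps^2 ≈ 4*11.037483/0.1369 ≈ 322.4977.
m = ceil(322.4977) = 323.

323


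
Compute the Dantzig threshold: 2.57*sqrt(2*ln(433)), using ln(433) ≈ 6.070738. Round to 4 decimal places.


ln(433) ≈ 6.070738.
2*ln(n) ≈ 12.141476.
sqrt(2*ln(n)) ≈ sqrt(12.141476) ≈ 3.484462.
threshold ≈ 2.57*3.484462 = 8.95506734 ≈ 8.9551.

8.9551


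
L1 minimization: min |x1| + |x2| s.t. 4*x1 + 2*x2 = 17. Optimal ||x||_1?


Axis intercepts:
  x1 = 17/4, x2 = 0: L1 = 17/4
  x1 = 0, x2 = 17/2: L1 = 17/2
x* = (17/4, 0)
||x*||_1 = 17/4.

17/4


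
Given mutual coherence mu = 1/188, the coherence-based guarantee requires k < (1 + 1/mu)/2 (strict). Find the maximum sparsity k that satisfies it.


1/mu = 188.
1 + 1/mu = 189.
(1 + 1/mu)/2 = 94.5 is not an integer, so k_max = floor(94.5) = 94.

94


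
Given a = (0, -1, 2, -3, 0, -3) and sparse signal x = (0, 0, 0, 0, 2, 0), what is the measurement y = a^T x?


Non-zero terms: ['0*2']
Products: [0]
y = sum = 0.

0


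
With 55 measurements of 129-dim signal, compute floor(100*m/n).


100*m/n = 100*55/129 ≈ 42.6357.
floor = 42.

42


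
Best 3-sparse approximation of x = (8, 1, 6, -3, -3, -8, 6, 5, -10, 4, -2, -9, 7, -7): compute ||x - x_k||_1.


Sorted |x_i| descending: [10, 9, 8, 8, 7, 7, 6, 6, 5, 4, 3, 3, 2, 1]
Keep top 3: [10, 9, 8]
Tail entries: [8, 7, 7, 6, 6, 5, 4, 3, 3, 2, 1]
L1 error = sum of tail = 52.

52


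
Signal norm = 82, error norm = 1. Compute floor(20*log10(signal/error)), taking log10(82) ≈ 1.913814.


||x||/||e|| = 82/1 = 82.
log10(82) ≈ 1.913814.
20*log10(||x||/||e||) ≈ 20*1.913814 = 38.27628.
floor(38.27628) = 38.

38


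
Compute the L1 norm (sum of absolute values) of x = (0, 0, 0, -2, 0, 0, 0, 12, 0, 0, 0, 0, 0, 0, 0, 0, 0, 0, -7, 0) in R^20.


Non-zero entries: [(3, -2), (7, 12), (18, -7)]
Absolute values: [2, 12, 7]
||x||_1 = sum = 21.

21


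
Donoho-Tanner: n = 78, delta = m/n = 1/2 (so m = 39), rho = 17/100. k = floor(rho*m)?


m = 1/2*78 = 39.
rho = 17/100.
rho*m = 17/100*39 = 6.63.
k = floor(6.63) = 6.

6


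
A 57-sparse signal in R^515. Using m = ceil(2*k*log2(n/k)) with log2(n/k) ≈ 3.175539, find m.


log2(n/k) = log2(515/57) ≈ 3.175539.
2*k*log2(n/k) ≈ 2*57*3.175539 = 362.011446.
m = ceil(362.011446) = 363.

363


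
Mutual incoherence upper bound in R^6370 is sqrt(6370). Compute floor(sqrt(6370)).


79^2 = 6241 <= 6370 < 6400 = 80^2, so 79 <= sqrt(6370) < 80.
floor(sqrt(6370)) = 79.

79


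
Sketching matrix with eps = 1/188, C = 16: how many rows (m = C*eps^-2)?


1/eps = 188.
(1/eps)^2 = 35344.
m = 16*35344 = 565504.

565504


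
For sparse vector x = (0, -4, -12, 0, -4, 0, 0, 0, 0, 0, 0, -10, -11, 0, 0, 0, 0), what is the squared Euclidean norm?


Non-zero entries: [(1, -4), (2, -12), (4, -4), (11, -10), (12, -11)]
Squares: [16, 144, 16, 100, 121]
||x||_2^2 = sum = 397.

397


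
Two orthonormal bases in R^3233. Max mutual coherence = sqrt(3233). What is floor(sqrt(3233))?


56^2 = 3136 <= 3233 < 3249 = 57^2, so 56 <= sqrt(3233) < 57.
floor(sqrt(3233)) = 56.

56


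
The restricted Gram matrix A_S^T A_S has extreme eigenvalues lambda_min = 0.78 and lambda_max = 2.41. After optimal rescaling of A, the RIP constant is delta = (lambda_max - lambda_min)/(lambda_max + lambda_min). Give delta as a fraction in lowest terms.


lambda_max - lambda_min = 2.41 - 0.78 = 1.63.
lambda_max + lambda_min = 2.41 + 0.78 = 3.19.
delta = 1.63/3.19 = 163/319.

163/319


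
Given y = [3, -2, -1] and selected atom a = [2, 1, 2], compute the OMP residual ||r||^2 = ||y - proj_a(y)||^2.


a^T a = 9.
a^T y = 2.
coeff = 2/9 = 2/9.
||r||^2 = 122/9.

122/9


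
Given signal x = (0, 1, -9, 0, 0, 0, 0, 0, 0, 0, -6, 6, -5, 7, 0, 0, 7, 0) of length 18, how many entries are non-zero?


Non-zero positions: [1, 2, 10, 11, 12, 13, 16].
Sparsity = 7.

7


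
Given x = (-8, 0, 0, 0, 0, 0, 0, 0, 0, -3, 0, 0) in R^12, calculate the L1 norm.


Non-zero entries: [(0, -8), (9, -3)]
Absolute values: [8, 3]
||x||_1 = sum = 11.

11


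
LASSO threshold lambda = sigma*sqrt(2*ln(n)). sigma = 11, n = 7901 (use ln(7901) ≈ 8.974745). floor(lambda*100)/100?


ln(7901) ≈ 8.974745.
2*ln(n) ≈ 17.94949.
sqrt(2*ln(n)) ≈ sqrt(17.94949) ≈ 4.236684.
lambda ≈ 11*4.236684 = 46.603524.
floor(lambda*100)/100 = 46.60.

46.60


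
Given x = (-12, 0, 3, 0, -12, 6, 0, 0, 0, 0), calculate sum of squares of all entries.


Non-zero entries: [(0, -12), (2, 3), (4, -12), (5, 6)]
Squares: [144, 9, 144, 36]
||x||_2^2 = sum = 333.

333


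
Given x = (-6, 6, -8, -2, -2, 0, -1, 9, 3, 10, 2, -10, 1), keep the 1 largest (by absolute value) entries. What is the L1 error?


Sorted |x_i| descending: [10, 10, 9, 8, 6, 6, 3, 2, 2, 2, 1, 1, 0]
Keep top 1: [10]
Tail entries: [10, 9, 8, 6, 6, 3, 2, 2, 2, 1, 1, 0]
L1 error = sum of tail = 50.

50


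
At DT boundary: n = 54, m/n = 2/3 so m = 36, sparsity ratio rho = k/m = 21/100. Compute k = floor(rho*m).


m = 2/3*54 = 36.
rho = 21/100.
rho*m = 21/100*36 = 7.56.
k = floor(7.56) = 7.

7


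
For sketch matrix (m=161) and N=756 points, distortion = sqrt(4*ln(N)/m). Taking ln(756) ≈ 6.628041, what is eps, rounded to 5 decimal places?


ln(756) ≈ 6.628041.
4*ln(N)/m ≈ 4*6.628041/161 ≈ 0.16467183.
eps = sqrt(0.16467183) ≈ 0.4057978 ≈ 0.40580.

0.40580


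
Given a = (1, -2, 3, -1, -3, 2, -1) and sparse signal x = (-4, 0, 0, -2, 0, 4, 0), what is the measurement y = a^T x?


Non-zero terms: ['1*-4', '-1*-2', '2*4']
Products: [-4, 2, 8]
y = sum = 6.

6


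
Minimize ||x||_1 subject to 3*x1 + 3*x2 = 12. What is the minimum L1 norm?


Axis intercepts:
  x1 = 4, x2 = 0: L1 = 4
  x1 = 0, x2 = 4: L1 = 4
x* = (4, 0)
||x*||_1 = 4.

4


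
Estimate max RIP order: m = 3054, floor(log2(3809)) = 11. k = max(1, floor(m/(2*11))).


floor(log2(3809)) = 11.
2*11 = 22.
m/(2*floor(log2(n))) = 3054/22 ≈ 138.8182.
floor = 138.
k = max(1, 138) = 138.

138


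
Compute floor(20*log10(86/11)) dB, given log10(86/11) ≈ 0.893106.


||x||/||e|| = 86/11.
log10(86/11) ≈ 0.893106.
20*log10(||x||/||e||) ≈ 20*0.893106 = 17.86212.
floor(17.86212) = 17.

17


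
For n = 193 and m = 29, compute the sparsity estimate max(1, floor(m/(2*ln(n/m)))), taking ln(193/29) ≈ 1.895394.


n/m = 193/29.
ln(n/m) ≈ 1.895394.
2*ln(n/m) ≈ 3.790788.
m/(2*ln(n/m)) ≈ 29/3.790788 ≈ 7.6501.
floor = 7.
k_max = max(1, 7) = 7.

7


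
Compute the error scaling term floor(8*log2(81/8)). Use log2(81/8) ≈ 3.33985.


log2(n/k) = log2(81/8) ≈ 3.33985.
k*log2(n/k) ≈ 8*3.33985 = 26.7188.
floor(26.7188) = 26.

26


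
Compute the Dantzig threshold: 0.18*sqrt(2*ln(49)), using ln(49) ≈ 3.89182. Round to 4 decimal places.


ln(49) ≈ 3.89182.
2*ln(n) ≈ 7.78364.
sqrt(2*ln(n)) ≈ sqrt(7.78364) ≈ 2.789918.
threshold ≈ 0.18*2.789918 = 0.50218524 ≈ 0.5022.

0.5022


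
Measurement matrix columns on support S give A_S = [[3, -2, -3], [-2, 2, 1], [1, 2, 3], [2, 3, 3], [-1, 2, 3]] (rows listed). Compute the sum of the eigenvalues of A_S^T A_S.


Sum of eigenvalues of A_S^T A_S = trace(A_S^T A_S) = sum of squared column norms of A_S.
A_S^T A_S diagonal: [19, 25, 37].
trace = 19 + 25 + 37 = 81.

81


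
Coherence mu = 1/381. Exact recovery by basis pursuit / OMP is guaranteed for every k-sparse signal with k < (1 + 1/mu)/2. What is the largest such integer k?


1/mu = 381.
1 + 1/mu = 382.
(1 + 1/mu)/2 = 191 is an integer and the inequality is strict, so k_max = 191 - 1 = 190.

190


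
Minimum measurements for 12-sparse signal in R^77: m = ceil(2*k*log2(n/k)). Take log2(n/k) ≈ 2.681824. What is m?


log2(n/k) = log2(77/12) ≈ 2.681824.
2*k*log2(n/k) ≈ 2*12*2.681824 = 64.363776.
m = ceil(64.363776) = 65.

65


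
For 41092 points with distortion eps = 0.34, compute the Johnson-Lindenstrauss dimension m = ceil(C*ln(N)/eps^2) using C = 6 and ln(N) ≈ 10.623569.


ln(41092) ≈ 10.623569.
eps^2 = 0.34^2 = 0.1156.
C*ln(N)/eps^2 ≈ 6*10.623569/0.1156 ≈ 551.3963.
m = ceil(551.3963) = 552.

552


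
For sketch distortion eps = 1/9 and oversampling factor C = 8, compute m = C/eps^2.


1/eps = 9.
(1/eps)^2 = 81.
m = 8*81 = 648.

648


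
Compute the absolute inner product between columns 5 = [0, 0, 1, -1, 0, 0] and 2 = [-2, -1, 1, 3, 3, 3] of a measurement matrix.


Inner product: 0*-2 + 0*-1 + 1*1 + -1*3 + 0*3 + 0*3
Products: [0, 0, 1, -3, 0, 0]
Sum = -2.
|dot| = 2.

2


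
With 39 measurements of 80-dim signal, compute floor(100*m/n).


100*m/n = 100*39/80 ≈ 48.75.
floor = 48.

48


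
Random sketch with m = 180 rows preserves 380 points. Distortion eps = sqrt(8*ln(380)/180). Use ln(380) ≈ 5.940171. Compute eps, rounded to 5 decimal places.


ln(380) ≈ 5.940171.
8*ln(N)/m ≈ 8*5.940171/180 ≈ 0.2640076.
eps = sqrt(0.2640076) ≈ 0.5138167 ≈ 0.51382.

0.51382


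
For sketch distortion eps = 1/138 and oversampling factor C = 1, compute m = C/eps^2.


1/eps = 138.
(1/eps)^2 = 19044.
m = 1*19044 = 19044.

19044


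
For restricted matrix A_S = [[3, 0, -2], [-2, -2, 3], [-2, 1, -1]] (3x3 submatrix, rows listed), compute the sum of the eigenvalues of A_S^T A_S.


Sum of eigenvalues of A_S^T A_S = trace(A_S^T A_S) = sum of squared column norms of A_S.
A_S^T A_S diagonal: [17, 5, 14].
trace = 17 + 5 + 14 = 36.

36


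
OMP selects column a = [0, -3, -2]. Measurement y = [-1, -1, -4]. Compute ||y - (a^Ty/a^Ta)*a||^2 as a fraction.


a^T a = 13.
a^T y = 11.
coeff = 11/13 = 11/13.
||r||^2 = 113/13.

113/13


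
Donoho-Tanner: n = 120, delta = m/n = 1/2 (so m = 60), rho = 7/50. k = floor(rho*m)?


m = 1/2*120 = 60.
rho = 7/50.
rho*m = 7/50*60 = 8.4.
k = floor(8.4) = 8.

8


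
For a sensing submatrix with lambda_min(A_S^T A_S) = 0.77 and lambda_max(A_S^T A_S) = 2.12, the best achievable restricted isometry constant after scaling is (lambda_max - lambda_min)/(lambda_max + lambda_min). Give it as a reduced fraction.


lambda_max - lambda_min = 2.12 - 0.77 = 1.35.
lambda_max + lambda_min = 2.12 + 0.77 = 2.89.
delta = 1.35/2.89 = 135/289.

135/289


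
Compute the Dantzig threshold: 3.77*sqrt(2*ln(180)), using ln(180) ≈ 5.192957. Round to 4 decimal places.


ln(180) ≈ 5.192957.
2*ln(n) ≈ 10.385914.
sqrt(2*ln(n)) ≈ sqrt(10.385914) ≈ 3.222718.
threshold ≈ 3.77*3.222718 = 12.14964686 ≈ 12.1496.

12.1496


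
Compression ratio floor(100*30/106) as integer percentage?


100*m/n = 100*30/106 ≈ 28.3019.
floor = 28.

28


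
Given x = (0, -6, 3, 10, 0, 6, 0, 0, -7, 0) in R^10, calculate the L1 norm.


Non-zero entries: [(1, -6), (2, 3), (3, 10), (5, 6), (8, -7)]
Absolute values: [6, 3, 10, 6, 7]
||x||_1 = sum = 32.

32


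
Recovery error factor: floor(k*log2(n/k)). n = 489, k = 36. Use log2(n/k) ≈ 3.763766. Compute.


log2(n/k) = log2(489/36) ≈ 3.763766.
k*log2(n/k) ≈ 36*3.763766 = 135.495576.
floor(135.495576) = 135.

135


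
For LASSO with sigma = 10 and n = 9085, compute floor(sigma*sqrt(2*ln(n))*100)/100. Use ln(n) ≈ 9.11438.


ln(9085) ≈ 9.11438.
2*ln(n) ≈ 18.22876.
sqrt(2*ln(n)) ≈ sqrt(18.22876) ≈ 4.269515.
lambda ≈ 10*4.269515 = 42.69515.
floor(lambda*100)/100 = 42.69.

42.69


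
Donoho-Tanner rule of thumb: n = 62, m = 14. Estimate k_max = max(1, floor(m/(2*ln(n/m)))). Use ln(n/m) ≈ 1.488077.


n/m = 62/14 = 31/7.
ln(n/m) ≈ 1.488077.
2*ln(n/m) ≈ 2.976154.
m/(2*ln(n/m)) ≈ 14/2.976154 ≈ 4.7041.
floor = 4.
k_max = max(1, 4) = 4.

4


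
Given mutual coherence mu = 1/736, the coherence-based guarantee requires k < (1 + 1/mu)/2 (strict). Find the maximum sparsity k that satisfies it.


1/mu = 736.
1 + 1/mu = 737.
(1 + 1/mu)/2 = 368.5 is not an integer, so k_max = floor(368.5) = 368.

368


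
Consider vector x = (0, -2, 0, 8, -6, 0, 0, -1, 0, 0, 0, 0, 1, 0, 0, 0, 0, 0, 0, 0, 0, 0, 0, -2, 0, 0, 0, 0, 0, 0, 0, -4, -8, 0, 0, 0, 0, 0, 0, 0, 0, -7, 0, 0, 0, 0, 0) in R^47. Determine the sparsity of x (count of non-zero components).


Non-zero positions: [1, 3, 4, 7, 12, 23, 31, 32, 41].
Sparsity = 9.

9


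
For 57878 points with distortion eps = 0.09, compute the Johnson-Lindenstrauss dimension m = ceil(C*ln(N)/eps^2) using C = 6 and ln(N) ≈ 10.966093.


ln(57878) ≈ 10.966093.
eps^2 = 0.09^2 = 0.0081.
C*ln(N)/eps^2 ≈ 6*10.966093/0.0081 ≈ 8123.0319.
m = ceil(8123.0319) = 8124.

8124


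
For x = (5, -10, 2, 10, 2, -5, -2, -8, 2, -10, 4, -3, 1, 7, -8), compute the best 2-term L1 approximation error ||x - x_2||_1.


Sorted |x_i| descending: [10, 10, 10, 8, 8, 7, 5, 5, 4, 3, 2, 2, 2, 2, 1]
Keep top 2: [10, 10]
Tail entries: [10, 8, 8, 7, 5, 5, 4, 3, 2, 2, 2, 2, 1]
L1 error = sum of tail = 59.

59


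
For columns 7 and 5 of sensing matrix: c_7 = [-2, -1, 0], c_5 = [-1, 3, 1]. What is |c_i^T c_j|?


Inner product: -2*-1 + -1*3 + 0*1
Products: [2, -3, 0]
Sum = -1.
|dot| = 1.

1


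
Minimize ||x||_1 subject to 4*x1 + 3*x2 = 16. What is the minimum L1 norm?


Axis intercepts:
  x1 = 4, x2 = 0: L1 = 4
  x1 = 0, x2 = 16/3: L1 = 16/3
x* = (4, 0)
||x*||_1 = 4.

4


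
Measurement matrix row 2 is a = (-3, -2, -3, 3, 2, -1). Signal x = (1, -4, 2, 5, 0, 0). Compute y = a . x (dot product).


Non-zero terms: ['-3*1', '-2*-4', '-3*2', '3*5']
Products: [-3, 8, -6, 15]
y = sum = 14.

14


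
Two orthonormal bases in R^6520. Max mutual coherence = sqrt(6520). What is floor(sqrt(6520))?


80^2 = 6400 <= 6520 < 6561 = 81^2, so 80 <= sqrt(6520) < 81.
floor(sqrt(6520)) = 80.

80


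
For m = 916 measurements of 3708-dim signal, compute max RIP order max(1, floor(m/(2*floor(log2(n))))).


floor(log2(3708)) = 11.
2*11 = 22.
m/(2*floor(log2(n))) = 916/22 ≈ 41.6364.
floor = 41.
k = max(1, 41) = 41.

41


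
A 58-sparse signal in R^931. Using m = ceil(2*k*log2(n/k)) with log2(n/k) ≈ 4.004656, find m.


log2(n/k) = log2(931/58) ≈ 4.004656.
2*k*log2(n/k) ≈ 2*58*4.004656 = 464.540096.
m = ceil(464.540096) = 465.

465


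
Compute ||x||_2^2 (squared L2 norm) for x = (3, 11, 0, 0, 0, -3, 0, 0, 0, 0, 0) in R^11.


Non-zero entries: [(0, 3), (1, 11), (5, -3)]
Squares: [9, 121, 9]
||x||_2^2 = sum = 139.

139


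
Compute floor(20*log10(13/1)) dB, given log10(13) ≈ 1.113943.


||x||/||e|| = 13/1 = 13.
log10(13) ≈ 1.113943.
20*log10(||x||/||e||) ≈ 20*1.113943 = 22.27886.
floor(22.27886) = 22.

22


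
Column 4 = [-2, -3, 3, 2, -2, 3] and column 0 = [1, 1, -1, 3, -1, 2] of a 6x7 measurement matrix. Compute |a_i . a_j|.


Inner product: -2*1 + -3*1 + 3*-1 + 2*3 + -2*-1 + 3*2
Products: [-2, -3, -3, 6, 2, 6]
Sum = 6.
|dot| = 6.

6


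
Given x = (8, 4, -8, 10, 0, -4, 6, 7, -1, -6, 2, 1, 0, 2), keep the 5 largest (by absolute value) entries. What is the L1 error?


Sorted |x_i| descending: [10, 8, 8, 7, 6, 6, 4, 4, 2, 2, 1, 1, 0, 0]
Keep top 5: [10, 8, 8, 7, 6]
Tail entries: [6, 4, 4, 2, 2, 1, 1, 0, 0]
L1 error = sum of tail = 20.

20


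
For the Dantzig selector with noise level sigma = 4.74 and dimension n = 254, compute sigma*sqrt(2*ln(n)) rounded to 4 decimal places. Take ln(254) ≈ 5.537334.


ln(254) ≈ 5.537334.
2*ln(n) ≈ 11.074668.
sqrt(2*ln(n)) ≈ sqrt(11.074668) ≈ 3.327862.
threshold ≈ 4.74*3.327862 = 15.77406588 ≈ 15.7741.

15.7741


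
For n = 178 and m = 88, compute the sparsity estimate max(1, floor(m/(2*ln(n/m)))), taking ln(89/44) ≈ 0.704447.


n/m = 178/88 = 89/44.
ln(n/m) ≈ 0.704447.
2*ln(n/m) ≈ 1.408894.
m/(2*ln(n/m)) ≈ 88/1.408894 ≈ 62.4603.
floor = 62.
k_max = max(1, 62) = 62.

62


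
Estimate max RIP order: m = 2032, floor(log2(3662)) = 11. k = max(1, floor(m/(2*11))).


floor(log2(3662)) = 11.
2*11 = 22.
m/(2*floor(log2(n))) = 2032/22 ≈ 92.3636.
floor = 92.
k = max(1, 92) = 92.

92


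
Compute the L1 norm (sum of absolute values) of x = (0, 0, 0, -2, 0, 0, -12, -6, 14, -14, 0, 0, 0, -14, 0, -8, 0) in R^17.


Non-zero entries: [(3, -2), (6, -12), (7, -6), (8, 14), (9, -14), (13, -14), (15, -8)]
Absolute values: [2, 12, 6, 14, 14, 14, 8]
||x||_1 = sum = 70.

70


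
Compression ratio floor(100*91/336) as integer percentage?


100*m/n = 100*91/336 ≈ 27.0833.
floor = 27.

27


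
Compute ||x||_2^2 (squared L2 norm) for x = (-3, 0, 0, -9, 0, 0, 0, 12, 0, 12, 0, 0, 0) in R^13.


Non-zero entries: [(0, -3), (3, -9), (7, 12), (9, 12)]
Squares: [9, 81, 144, 144]
||x||_2^2 = sum = 378.

378


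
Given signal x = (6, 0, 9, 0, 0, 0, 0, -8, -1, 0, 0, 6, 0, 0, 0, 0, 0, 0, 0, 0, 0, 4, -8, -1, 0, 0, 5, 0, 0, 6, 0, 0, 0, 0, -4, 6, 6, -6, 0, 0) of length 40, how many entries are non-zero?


Non-zero positions: [0, 2, 7, 8, 11, 21, 22, 23, 26, 29, 34, 35, 36, 37].
Sparsity = 14.

14


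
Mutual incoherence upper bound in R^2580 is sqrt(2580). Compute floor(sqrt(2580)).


50^2 = 2500 <= 2580 < 2601 = 51^2, so 50 <= sqrt(2580) < 51.
floor(sqrt(2580)) = 50.

50


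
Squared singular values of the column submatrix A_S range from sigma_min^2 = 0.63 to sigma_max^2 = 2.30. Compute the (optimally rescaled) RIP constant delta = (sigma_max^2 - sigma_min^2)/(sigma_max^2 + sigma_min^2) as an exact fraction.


lambda_max - lambda_min = 2.30 - 0.63 = 1.67.
lambda_max + lambda_min = 2.30 + 0.63 = 2.93.
delta = 1.67/2.93 = 167/293.

167/293


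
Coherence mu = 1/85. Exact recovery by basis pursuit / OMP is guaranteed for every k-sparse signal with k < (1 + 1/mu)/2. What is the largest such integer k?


1/mu = 85.
1 + 1/mu = 86.
(1 + 1/mu)/2 = 43 is an integer and the inequality is strict, so k_max = 43 - 1 = 42.

42


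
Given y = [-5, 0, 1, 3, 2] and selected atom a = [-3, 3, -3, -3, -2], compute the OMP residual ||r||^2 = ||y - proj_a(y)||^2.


a^T a = 40.
a^T y = -1.
coeff = -1/40 = -1/40.
||r||^2 = 1559/40.

1559/40


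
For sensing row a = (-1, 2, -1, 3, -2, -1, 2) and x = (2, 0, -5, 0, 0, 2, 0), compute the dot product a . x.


Non-zero terms: ['-1*2', '-1*-5', '-1*2']
Products: [-2, 5, -2]
y = sum = 1.

1


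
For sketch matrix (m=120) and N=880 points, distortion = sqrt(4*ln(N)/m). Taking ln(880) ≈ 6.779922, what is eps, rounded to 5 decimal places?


ln(880) ≈ 6.779922.
4*ln(N)/m ≈ 4*6.779922/120 ≈ 0.2259974.
eps = sqrt(0.2259974) ≈ 0.4753918 ≈ 0.47539.

0.47539
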